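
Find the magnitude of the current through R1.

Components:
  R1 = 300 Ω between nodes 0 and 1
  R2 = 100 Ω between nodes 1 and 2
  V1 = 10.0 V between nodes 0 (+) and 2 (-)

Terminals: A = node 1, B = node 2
Nodal analysis, taking node 2 as the 0 V reference.
Source V1 fixes V_0 = 10 V.
KCL at each unknown node (sum of currents leaving = 0; resistances in Ω):
  Node 1: (V_1 - 10)/300 + (V_1 - 0)/100 = 0
Collecting terms: 0.01333 × V_1 = 0.03333  =>  V_1 = 2.5 V
I_R1 = (V_0 - V_1)/R1 = (10 - 2.5)/300 = 0.025 A
|I_R1| = 0.025 A

Final answer: |I_R1| = 0.025 A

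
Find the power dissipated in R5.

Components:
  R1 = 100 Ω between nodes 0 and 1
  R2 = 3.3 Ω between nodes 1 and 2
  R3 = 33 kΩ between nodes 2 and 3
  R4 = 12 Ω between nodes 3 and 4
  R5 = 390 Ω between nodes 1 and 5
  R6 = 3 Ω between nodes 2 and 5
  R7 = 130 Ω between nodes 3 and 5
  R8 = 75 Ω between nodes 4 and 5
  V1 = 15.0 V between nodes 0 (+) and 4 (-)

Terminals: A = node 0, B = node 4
Nodal analysis, taking node 4 as the 0 V reference.
Source V1 fixes V_0 = 15 V.
KCL at each unknown node (sum of currents leaving = 0; resistances in Ω):
  Node 1: (V_1 - 15)/100 + (V_1 - V_2)/3.3 + (V_1 - V_5)/390 = 0
  Node 2: (V_2 - V_1)/3.3 + (V_2 - V_3)/33000 + (V_2 - V_5)/3 = 0
  Node 3: (V_3 - V_2)/33000 + (V_3 - 0)/12 + (V_3 - V_5)/130 = 0
  Node 5: (V_5 - V_1)/390 + (V_5 - V_2)/3 + (V_5 - V_3)/130 + (V_5 - 0)/75 = 0
Collecting terms (coefficients in siemens):
  0.3156·V_1 - 0.303·V_2 - 0.002564·V_5 = 0.15
  0.6364·V_2 - 0.303·V_1 - 0.0000303·V_3 - 0.3333·V_5 = 0
  0.09106·V_3 - 0.0000303·V_2 - 0.007692·V_5 = 0
  0.3569·V_5 - 0.002564·V_1 - 0.3333·V_2 - 0.007692·V_3 = 0
Solving these 4 simultaneous equations (Gaussian elimination) gives:
  V_1 = 5.336 V, V_2 = 5.022 V, V_3 = 0.4018 V, V_5 = 4.737 V
I_R5 = (V_1 - V_5)/R5 = (5.336 - 4.737)/390 = 0.001535 A
P_R5 = I_R5² × R5 = (0.001535)² × 390 = 0.0009193 W

Final answer: 0.0009193 W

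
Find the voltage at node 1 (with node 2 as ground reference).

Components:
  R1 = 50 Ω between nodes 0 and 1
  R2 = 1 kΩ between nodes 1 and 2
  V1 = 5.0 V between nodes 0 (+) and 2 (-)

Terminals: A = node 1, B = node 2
Nodal analysis, taking node 2 as the 0 V reference.
Source V1 fixes V_0 = 5 V.
KCL at each unknown node (sum of currents leaving = 0; resistances in Ω):
  Node 1: (V_1 - 5)/50 + (V_1 - 0)/1000 = 0
Collecting terms: 0.021 × V_1 = 0.1  =>  V_1 = 4.762 V
The requested potential is V_1 = 4.762 V.

Final answer: V_1 = 4.762 V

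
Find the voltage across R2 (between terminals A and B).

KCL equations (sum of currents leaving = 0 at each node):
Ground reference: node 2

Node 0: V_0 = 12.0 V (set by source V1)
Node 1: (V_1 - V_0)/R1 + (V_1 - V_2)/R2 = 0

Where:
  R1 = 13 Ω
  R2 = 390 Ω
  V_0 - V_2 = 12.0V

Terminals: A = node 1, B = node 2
R1 and R2 are in series across V1 (node 0 → node 1 → node 2), and the output A–B is taken across R2, so this is a voltage divider.
Series current: I = V1/(R1 + R2) = 12/(13 + 390) = 12/403 = 0.02978 A
V_R2 = I × R2 = V1 × R2/(R1 + R2) = 12 × 390/403 = 11.61 V

Final answer: 11.61 V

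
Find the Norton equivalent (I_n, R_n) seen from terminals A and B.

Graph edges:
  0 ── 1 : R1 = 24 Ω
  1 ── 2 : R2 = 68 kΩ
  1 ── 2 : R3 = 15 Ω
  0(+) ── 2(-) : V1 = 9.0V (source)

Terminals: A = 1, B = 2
Find the Thévenin equivalent first; then I_n = V_th/R_th and R_n = R_th.
Step 1 — V_th is the open-circuit voltage V_A - V_B (nothing connected across the terminals).
Nodal analysis, taking node 2 as the 0 V reference.
Source V1 fixes V_0 = 9 V.
KCL at each unknown node (sum of currents leaving = 0; resistances in Ω):
  Node 1: (V_1 - 9)/24 + (V_1 - 0)/68000 + (V_1 - 0)/15 = 0
Collecting terms: 0.1083 × V_1 = 0.375  =>  V_1 = 3.461 V
V_th = V_1 - V_2 = 3.461 - 0 = 3.461 V
Step 2 — R_th: zero the source — replace V1 by a short circuit (node 2 merges into node 0) — and find the resistance seen between A (node 1) and B (node 0).
Reduce the network between node 1 (A) and node 0 (B) by series/parallel combination:
  Rp1 = R1 ‖ R2 ‖ R3 (parallel, all between nodes 0 and 1) = 1/(1/24 + 1/68000 + 1/15) = 9.23 Ω
R_th = 9.23 Ω
I_n = V_th/R_th = 3.461/9.23 = 0.375 A, and R_n = R_th = 9.23 Ω

Final answer: I_n = 0.375 A, R_n = 9.23 Ω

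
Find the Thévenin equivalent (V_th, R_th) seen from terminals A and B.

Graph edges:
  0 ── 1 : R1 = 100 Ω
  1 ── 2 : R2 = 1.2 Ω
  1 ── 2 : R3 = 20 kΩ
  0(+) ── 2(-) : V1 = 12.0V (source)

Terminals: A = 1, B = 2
Step 1 — V_th is the open-circuit voltage V_A - V_B (nothing connected across the terminals).
Nodal analysis, taking node 2 as the 0 V reference.
Source V1 fixes V_0 = 12 V.
KCL at each unknown node (sum of currents leaving = 0; resistances in Ω):
  Node 1: (V_1 - 12)/100 + (V_1 - 0)/1.2 + (V_1 - 0)/20000 = 0
Collecting terms: 0.8434 × V_1 = 0.12  =>  V_1 = 0.1423 V
V_th = V_1 - V_2 = 0.1423 - 0 = 0.1423 V
Step 2 — R_th: zero the source — replace V1 by a short circuit (node 2 merges into node 0) — and find the resistance seen between A (node 1) and B (node 0).
Reduce the network between node 1 (A) and node 0 (B) by series/parallel combination:
  Rp1 = R1 ‖ R2 ‖ R3 (parallel, all between nodes 0 and 1) = 1/(1/100 + 1/1.2 + 1/20000) = 1.186 Ω
R_th = 1.186 Ω

Final answer: V_th = 0.1423 V, R_th = 1.186 Ω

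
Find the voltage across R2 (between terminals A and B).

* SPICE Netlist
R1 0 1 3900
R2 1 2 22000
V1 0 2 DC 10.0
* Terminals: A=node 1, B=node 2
R1 and R2 are in series across V1 (node 0 → node 1 → node 2), and the output A–B is taken across R2, so this is a voltage divider.
Series current: I = V1/(R1 + R2) = 10/(3900 + 22000) = 10/25900 = 0.0003861 A
V_R2 = I × R2 = V1 × R2/(R1 + R2) = 10 × 22000/25900 = 8.494 V

Final answer: 8.494 V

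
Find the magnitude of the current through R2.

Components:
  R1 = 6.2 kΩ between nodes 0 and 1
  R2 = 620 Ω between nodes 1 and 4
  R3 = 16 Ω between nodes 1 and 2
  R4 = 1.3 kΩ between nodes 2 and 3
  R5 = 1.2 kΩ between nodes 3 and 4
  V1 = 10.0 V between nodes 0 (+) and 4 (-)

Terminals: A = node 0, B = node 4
Nodal analysis, taking node 4 as the 0 V reference.
Source V1 fixes V_0 = 10 V.
KCL at each unknown node (sum of currents leaving = 0; resistances in Ω):
  Node 1: (V_1 - 10)/6200 + (V_1 - 0)/620 + (V_1 - V_2)/16 = 0
  Node 2: (V_2 - V_1)/16 + (V_2 - V_3)/1300 = 0
  Node 3: (V_3 - V_2)/1300 + (V_3 - 0)/1200 = 0
Collecting terms (coefficients in siemens):
  0.06427·V_1 - 0.0625·V_2 = 0.001613
  0.06327·V_2 - 0.0625·V_1 - 0.0007692·V_3 = 0
  0.001603·V_3 - 0.0007692·V_2 = 0
Solving these 3 simultaneous equations (Gaussian elimination) gives:
  V_1 = 0.7427 V, V_2 = 0.738 V, V_3 = 0.3542 V
I_R2 = (V_1 - V_4)/R2 = (0.7427 - 0)/620 = 0.001198 A
|I_R2| = 0.001198 A

Final answer: |I_R2| = 0.001198 A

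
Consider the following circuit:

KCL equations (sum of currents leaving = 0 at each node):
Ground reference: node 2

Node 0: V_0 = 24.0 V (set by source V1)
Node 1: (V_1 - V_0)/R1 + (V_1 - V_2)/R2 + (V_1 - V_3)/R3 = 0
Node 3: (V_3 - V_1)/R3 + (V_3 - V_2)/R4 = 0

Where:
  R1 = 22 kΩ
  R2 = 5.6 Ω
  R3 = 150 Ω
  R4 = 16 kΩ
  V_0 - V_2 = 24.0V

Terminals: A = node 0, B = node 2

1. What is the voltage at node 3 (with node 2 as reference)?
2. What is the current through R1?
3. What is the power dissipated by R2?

Nodal analysis, taking node 2 as the 0 V reference.
Source V1 fixes V_0 = 24 V.
KCL at each unknown node (sum of currents leaving = 0; resistances in Ω):
  Node 1: (V_1 - 24)/22000 + (V_1 - 0)/5.6 + (V_1 - V_3)/150 = 0
  Node 3: (V_3 - V_1)/150 + (V_3 - 0)/16000 = 0
Collecting terms (coefficients in siemens):
  0.1853·V_1 - 0.006667·V_3 = 0.001091
  0.006729·V_3 - 0.006667·V_1 = 0
Determinant D = (0.1853)(0.006729) - (-0.006667)(-0.006667) = 0.001202
V_1 = [(0.001091)(0.006729) - (-0.006667)(0)]/D = 0.006105 V
V_3 = [(0.1853)(0) - (0.001091)(-0.006667)]/D = 0.006049 V
Part 1:
  Read off the nodal solution: V_3 = 0.006049 V
Part 2:
  I_R1 = (V_0 - V_1)/R1 = (24 - 0.006105)/22000 = 0.001091 A
  Magnitude: I_R1 = 0.001091 A
Part 3:
  I_R2 = (V_1 - V_2)/R2 = (0.006105 - 0)/5.6 = 0.00109 A
  P_R2 = I_R2² × R2 = (0.00109)² × 5.6 = 0.000006656 W

Final answers:
1. V_3 = 0.006049 V
2. I_R1 = 0.001091 A
3. P_R2 = 6.656e-06 W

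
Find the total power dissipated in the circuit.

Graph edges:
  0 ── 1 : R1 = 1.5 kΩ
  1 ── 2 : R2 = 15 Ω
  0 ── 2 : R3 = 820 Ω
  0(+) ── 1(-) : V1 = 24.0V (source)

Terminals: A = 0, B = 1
Nodal analysis, taking node 1 as the 0 V reference.
Source V1 fixes V_0 = 24 V.
KCL at each unknown node (sum of currents leaving = 0; resistances in Ω):
  Node 2: (V_2 - 0)/15 + (V_2 - 24)/820 = 0
Collecting terms: 0.06789 × V_2 = 0.02927  =>  V_2 = 0.4311 V
Power in each resistor, P = (ΔV)²/R:
  P_R1 = (24 - 0)²/1500 = 0.384 W
  P_R2 = (0 - 0.4311)²/15 = 0.01239 W
  P_R3 = (24 - 0.4311)²/820 = 0.6774 W
P_total = P_R1 + P_R2 + P_R3 = 1.074 W

Final answer: 1.074 W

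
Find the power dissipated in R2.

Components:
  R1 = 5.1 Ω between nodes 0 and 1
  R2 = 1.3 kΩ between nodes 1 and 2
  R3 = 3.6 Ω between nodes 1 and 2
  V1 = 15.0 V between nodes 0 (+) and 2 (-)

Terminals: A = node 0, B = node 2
Nodal analysis, taking node 2 as the 0 V reference.
Source V1 fixes V_0 = 15 V.
KCL at each unknown node (sum of currents leaving = 0; resistances in Ω):
  Node 1: (V_1 - 15)/5.1 + (V_1 - 0)/1300 + (V_1 - 0)/3.6 = 0
Collecting terms: 0.4746 × V_1 = 2.941  =>  V_1 = 6.197 V
I_R2 = (V_1 - V_2)/R2 = (6.197 - 0)/1300 = 0.004767 A
P_R2 = I_R2² × R2 = (0.004767)² × 1300 = 0.02954 W

Final answer: 0.02954 W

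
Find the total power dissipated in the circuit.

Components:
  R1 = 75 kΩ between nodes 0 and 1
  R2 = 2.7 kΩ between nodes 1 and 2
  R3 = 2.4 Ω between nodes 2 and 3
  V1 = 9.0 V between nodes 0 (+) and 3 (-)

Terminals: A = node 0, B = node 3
Nodal analysis, taking node 3 as the 0 V reference.
Source V1 fixes V_0 = 9 V.
KCL at each unknown node (sum of currents leaving = 0; resistances in Ω):
  Node 1: (V_1 - 9)/75000 + (V_1 - V_2)/2700 = 0
  Node 2: (V_2 - V_1)/2700 + (V_2 - 0)/2.4 = 0
Collecting terms (coefficients in siemens):
  0.0003837·V_1 - 0.0003704·V_2 = 0.00012
  0.417·V_2 - 0.0003704·V_1 = 0
Determinant D = (0.0003837)(0.417) - (-0.0003704)(-0.0003704) = 0.0001599
V_1 = [(0.00012)(0.417) - (-0.0003704)(0)]/D = 0.313 V
V_2 = [(0.0003837)(0) - (0.00012)(-0.0003704)]/D = 0.000278 V
Power in each resistor, P = (ΔV)²/R:
  P_R1 = (9 - 0.313)²/75000 = 0.001006 W
  P_R2 = (0.313 - 0.000278)²/2700 = 0.00003622 W
  P_R3 = (0.000278 - 0)²/2.4 = 0.0000000322 W
P_total = P_R1 + P_R2 + P_R3 = 0.001042 W

Final answer: 0.001042 W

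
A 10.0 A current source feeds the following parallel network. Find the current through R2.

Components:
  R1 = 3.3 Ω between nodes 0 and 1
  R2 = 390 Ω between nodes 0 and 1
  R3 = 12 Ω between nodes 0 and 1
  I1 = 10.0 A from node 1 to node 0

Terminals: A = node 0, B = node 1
All resistors sit directly between nodes 0 and 1, so they are in parallel and share one voltage V; the full source current 10 A splits among them.
1/R_par = 1/3.3 + 1/390 + 1/12 = 0.3889 S  =>  R_par = 2.571 Ω
V = I × R_par = 10 × 2.571 = 25.71 V
I_R2 = V/R2 = 25.71/390 = 0.06593 A

Final answer: 0.06593 A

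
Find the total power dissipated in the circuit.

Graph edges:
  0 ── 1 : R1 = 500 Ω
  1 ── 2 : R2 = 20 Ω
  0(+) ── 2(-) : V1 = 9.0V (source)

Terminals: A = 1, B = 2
Nodal analysis, taking node 2 as the 0 V reference.
Source V1 fixes V_0 = 9 V.
KCL at each unknown node (sum of currents leaving = 0; resistances in Ω):
  Node 1: (V_1 - 9)/500 + (V_1 - 0)/20 = 0
Collecting terms: 0.052 × V_1 = 0.018  =>  V_1 = 0.3462 V
Power in each resistor, P = (ΔV)²/R:
  P_R1 = (9 - 0.3462)²/500 = 0.1498 W
  P_R2 = (0.3462 - 0)²/20 = 0.005991 W
P_total = P_R1 + P_R2 = 0.1558 W

Final answer: 0.1558 W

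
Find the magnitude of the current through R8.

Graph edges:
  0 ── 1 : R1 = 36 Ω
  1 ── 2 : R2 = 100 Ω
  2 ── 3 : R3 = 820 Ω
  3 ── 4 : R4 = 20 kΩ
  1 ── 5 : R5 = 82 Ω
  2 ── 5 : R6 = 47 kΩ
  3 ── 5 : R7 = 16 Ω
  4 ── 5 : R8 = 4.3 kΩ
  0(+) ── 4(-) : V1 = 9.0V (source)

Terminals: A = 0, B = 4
Nodal analysis, taking node 4 as the 0 V reference.
Source V1 fixes V_0 = 9 V.
KCL at each unknown node (sum of currents leaving = 0; resistances in Ω):
  Node 1: (V_1 - 9)/36 + (V_1 - V_2)/100 + (V_1 - V_5)/82 = 0
  Node 2: (V_2 - V_1)/100 + (V_2 - V_3)/820 + (V_2 - V_5)/47000 = 0
  Node 3: (V_3 - V_2)/820 + (V_3 - 0)/20000 + (V_3 - V_5)/16 = 0
  Node 5: (V_5 - V_1)/82 + (V_5 - V_2)/47000 + (V_5 - V_3)/16 + (V_5 - 0)/4300 = 0
Collecting terms (coefficients in siemens):
  0.04997·V_1 - 0.01·V_2 - 0.0122·V_5 = 0.25
  0.01124·V_2 - 0.01·V_1 - 0.00122·V_3 - 0.00002128·V_5 = 0
  0.06377·V_3 - 0.00122·V_2 - 0.0625·V_5 = 0
  0.07495·V_5 - 0.0122·V_1 - 0.00002128·V_2 - 0.0625·V_3 = 0
Solving these 4 simultaneous equations (Gaussian elimination) gives:
  V_1 = 8.911 V, V_2 = 8.89 V, V_3 = 8.722 V, V_5 = 8.726 V
I_R8 = (V_4 - V_5)/R8 = (0 - 8.726)/4300 = -0.002029 A
|I_R8| = 0.002029 A

Final answer: |I_R8| = 0.002029 A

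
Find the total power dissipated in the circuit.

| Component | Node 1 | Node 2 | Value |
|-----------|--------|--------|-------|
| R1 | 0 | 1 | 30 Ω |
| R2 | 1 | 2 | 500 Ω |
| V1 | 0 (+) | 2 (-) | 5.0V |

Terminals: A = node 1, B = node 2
Nodal analysis, taking node 2 as the 0 V reference.
Source V1 fixes V_0 = 5 V.
KCL at each unknown node (sum of currents leaving = 0; resistances in Ω):
  Node 1: (V_1 - 5)/30 + (V_1 - 0)/500 = 0
Collecting terms: 0.03533 × V_1 = 0.1667  =>  V_1 = 4.717 V
Power in each resistor, P = (ΔV)²/R:
  P_R1 = (5 - 4.717)²/30 = 0.00267 W
  P_R2 = (4.717 - 0)²/500 = 0.0445 W
P_total = P_R1 + P_R2 = 0.04717 W

Final answer: 0.04717 W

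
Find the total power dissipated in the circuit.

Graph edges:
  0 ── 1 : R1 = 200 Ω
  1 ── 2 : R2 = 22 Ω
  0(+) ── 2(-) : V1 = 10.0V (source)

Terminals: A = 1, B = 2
Nodal analysis, taking node 2 as the 0 V reference.
Source V1 fixes V_0 = 10 V.
KCL at each unknown node (sum of currents leaving = 0; resistances in Ω):
  Node 1: (V_1 - 10)/200 + (V_1 - 0)/22 = 0
Collecting terms: 0.05045 × V_1 = 0.05  =>  V_1 = 0.991 V
Power in each resistor, P = (ΔV)²/R:
  P_R1 = (10 - 0.991)²/200 = 0.4058 W
  P_R2 = (0.991 - 0)²/22 = 0.04464 W
P_total = P_R1 + P_R2 = 0.4505 W

Final answer: 0.4505 W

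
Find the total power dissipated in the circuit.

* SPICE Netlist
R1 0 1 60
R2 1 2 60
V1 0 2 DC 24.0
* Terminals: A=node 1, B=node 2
Nodal analysis, taking node 2 as the 0 V reference.
Source V1 fixes V_0 = 24 V.
KCL at each unknown node (sum of currents leaving = 0; resistances in Ω):
  Node 1: (V_1 - 24)/60 + (V_1 - 0)/60 = 0
Collecting terms: 0.03333 × V_1 = 0.4  =>  V_1 = 12 V
Power in each resistor, P = (ΔV)²/R:
  P_R1 = (24 - 12)²/60 = 2.4 W
  P_R2 = (12 - 0)²/60 = 2.4 W
P_total = P_R1 + P_R2 = 4.8 W

Final answer: 4.8 W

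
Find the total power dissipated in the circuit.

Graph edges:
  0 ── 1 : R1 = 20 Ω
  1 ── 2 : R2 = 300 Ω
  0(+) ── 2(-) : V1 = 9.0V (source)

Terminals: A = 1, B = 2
Nodal analysis, taking node 2 as the 0 V reference.
Source V1 fixes V_0 = 9 V.
KCL at each unknown node (sum of currents leaving = 0; resistances in Ω):
  Node 1: (V_1 - 9)/20 + (V_1 - 0)/300 = 0
Collecting terms: 0.05333 × V_1 = 0.45  =>  V_1 = 8.438 V
Power in each resistor, P = (ΔV)²/R:
  P_R1 = (9 - 8.438)²/20 = 0.01582 W
  P_R2 = (8.438 - 0)²/300 = 0.2373 W
P_total = P_R1 + P_R2 = 0.2531 W

Final answer: 0.2531 W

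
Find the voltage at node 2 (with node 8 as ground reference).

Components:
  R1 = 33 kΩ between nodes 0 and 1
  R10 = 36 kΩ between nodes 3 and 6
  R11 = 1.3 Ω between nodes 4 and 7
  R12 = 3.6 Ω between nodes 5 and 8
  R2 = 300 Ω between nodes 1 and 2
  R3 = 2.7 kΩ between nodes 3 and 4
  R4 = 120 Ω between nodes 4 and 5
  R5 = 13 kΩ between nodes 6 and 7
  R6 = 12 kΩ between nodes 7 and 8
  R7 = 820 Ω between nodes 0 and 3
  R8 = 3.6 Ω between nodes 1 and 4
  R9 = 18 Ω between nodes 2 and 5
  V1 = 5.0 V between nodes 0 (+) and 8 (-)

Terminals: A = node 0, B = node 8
Nodal analysis, taking node 8 as the 0 V reference.
Source V1 fixes V_0 = 5 V.
KCL at each unknown node (sum of currents leaving = 0; resistances in Ω):
  Node 1: (V_1 - 5)/33000 + (V_1 - V_2)/300 + (V_1 - V_4)/3.6 = 0
  Node 2: (V_2 - V_1)/300 + (V_2 - V_5)/18 = 0
  Node 3: (V_3 - V_4)/2700 + (V_3 - 5)/820 + (V_3 - V_6)/36000 = 0
  Node 4: (V_4 - V_3)/2700 + (V_4 - V_5)/120 + (V_4 - V_1)/3.6 + (V_4 - V_7)/1.3 = 0
  Node 5: (V_5 - V_4)/120 + (V_5 - V_2)/18 + (V_5 - 0)/3.6 = 0
  Node 6: (V_6 - V_7)/13000 + (V_6 - V_3)/36000 = 0
  Node 7: (V_7 - V_6)/13000 + (V_7 - 0)/12000 + (V_7 - V_4)/1.3 = 0
Collecting terms (coefficients in siemens):
  0.2811·V_1 - 0.003333·V_2 - 0.2778·V_4 = 0.0001515
  0.05889·V_2 - 0.003333·V_1 - 0.05556·V_5 = 0
  0.001618·V_3 - 0.0003704·V_4 - 0.00002778·V_6 = 0.006098
  1.056·V_4 - 0.2778·V_1 - 0.0003704·V_3 - 0.008333·V_5 - 0.7692·V_7 = 0
  0.3417·V_5 - 0.05556·V_2 - 0.008333·V_4 = 0
  0.0001047·V_6 - 0.00002778·V_3 - 0.00007692·V_7 = 0
  0.7694·V_7 - 0.7692·V_4 - 0.00007692·V_6 = 0
Solving these 7 simultaneous equations (Gaussian elimination) gives:
  V_1 = 0.1419 V, V_2 = 0.01338 V, V_3 = 3.821 V, V_4 = 0.143 V
  V_5 = 0.005662 V, V_6 = 1.119 V, V_7 = 0.143 V
The requested potential is V_2 = 0.01338 V.

Final answer: V_2 = 0.01338 V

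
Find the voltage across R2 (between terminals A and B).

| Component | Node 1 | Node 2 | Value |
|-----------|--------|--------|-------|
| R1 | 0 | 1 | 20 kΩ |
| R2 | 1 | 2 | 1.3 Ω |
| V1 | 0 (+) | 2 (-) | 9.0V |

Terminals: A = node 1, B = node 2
R1 and R2 are in series across V1 (node 0 → node 1 → node 2), and the output A–B is taken across R2, so this is a voltage divider.
Series current: I = V1/(R1 + R2) = 9/(20000 + 1.3) = 9/20000 = 0.00045 A
V_R2 = I × R2 = V1 × R2/(R1 + R2) = 9 × 1.3/20000 = 0.000585 V

Final answer: 0.000585 V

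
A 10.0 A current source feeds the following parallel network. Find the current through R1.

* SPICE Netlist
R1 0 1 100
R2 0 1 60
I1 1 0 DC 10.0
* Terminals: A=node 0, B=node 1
All resistors sit directly between nodes 0 and 1, so they are in parallel and share one voltage V; the full source current 10 A splits among them.
1/R_par = 1/100 + 1/60 = 0.02667 S  =>  R_par = 37.5 Ω
V = I × R_par = 10 × 37.5 = 375 V
I_R1 = V/R1 = 375/100 = 3.75 A

Final answer: 3.75 A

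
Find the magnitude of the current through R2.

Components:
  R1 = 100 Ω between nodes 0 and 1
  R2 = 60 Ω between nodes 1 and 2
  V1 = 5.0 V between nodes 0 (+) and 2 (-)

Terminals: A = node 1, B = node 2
Nodal analysis, taking node 2 as the 0 V reference.
Source V1 fixes V_0 = 5 V.
KCL at each unknown node (sum of currents leaving = 0; resistances in Ω):
  Node 1: (V_1 - 5)/100 + (V_1 - 0)/60 = 0
Collecting terms: 0.02667 × V_1 = 0.05  =>  V_1 = 1.875 V
I_R2 = (V_1 - V_2)/R2 = (1.875 - 0)/60 = 0.03125 A
|I_R2| = 0.03125 A

Final answer: |I_R2| = 0.03125 A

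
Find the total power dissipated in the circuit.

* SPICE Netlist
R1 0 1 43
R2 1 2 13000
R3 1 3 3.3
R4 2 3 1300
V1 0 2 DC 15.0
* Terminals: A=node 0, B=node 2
Nodal analysis, taking node 2 as the 0 V reference.
Source V1 fixes V_0 = 15 V.
KCL at each unknown node (sum of currents leaving = 0; resistances in Ω):
  Node 1: (V_1 - 15)/43 + (V_1 - 0)/13000 + (V_1 - V_3)/3.3 = 0
  Node 3: (V_3 - V_1)/3.3 + (V_3 - 0)/1300 = 0
Collecting terms (coefficients in siemens):
  0.3264·V_1 - 0.303·V_3 = 0.3488
  0.3038·V_3 - 0.303·V_1 = 0
Determinant D = (0.3264)(0.3038) - (-0.303)(-0.303) = 0.007322
V_1 = [(0.3488)(0.3038) - (-0.303)(0)]/D = 14.47 V
V_3 = [(0.3264)(0) - (0.3488)(-0.303)]/D = 14.44 V
Power in each resistor, P = (ΔV)²/R:
  P_R1 = (15 - 14.47)²/43 = 0.006421 W
  P_R2 = (14.47 - 0)²/13000 = 0.01612 W
  P_R3 = (14.47 - 14.44)²/3.3 = 0.000407 W
  P_R4 = (0 - 14.44)²/1300 = 0.1603 W
P_total = P_R1 + P_R2 + P_R3 + P_R4 = 0.1833 W

Final answer: 0.1833 W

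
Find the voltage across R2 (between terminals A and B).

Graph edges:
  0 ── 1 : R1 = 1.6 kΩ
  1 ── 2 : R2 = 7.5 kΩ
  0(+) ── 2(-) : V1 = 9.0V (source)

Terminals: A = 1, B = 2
R1 and R2 are in series across V1 (node 0 → node 1 → node 2), and the output A–B is taken across R2, so this is a voltage divider.
Series current: I = V1/(R1 + R2) = 9/(1600 + 7500) = 9/9100 = 0.000989 A
V_R2 = I × R2 = V1 × R2/(R1 + R2) = 9 × 7500/9100 = 7.418 V

Final answer: 7.418 V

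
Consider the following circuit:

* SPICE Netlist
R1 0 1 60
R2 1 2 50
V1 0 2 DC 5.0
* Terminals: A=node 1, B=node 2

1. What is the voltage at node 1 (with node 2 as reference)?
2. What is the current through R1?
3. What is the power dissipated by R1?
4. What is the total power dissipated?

Nodal analysis, taking node 2 as the 0 V reference.
Source V1 fixes V_0 = 5 V.
KCL at each unknown node (sum of currents leaving = 0; resistances in Ω):
  Node 1: (V_1 - 5)/60 + (V_1 - 0)/50 = 0
Collecting terms: 0.03667 × V_1 = 0.08333  =>  V_1 = 2.273 V
Part 1:
  Read off the nodal solution: V_1 = 2.273 V
Part 2:
  I_R1 = (V_0 - V_1)/R1 = (5 - 2.273)/60 = 0.04545 A
  Magnitude: I_R1 = 0.04545 A
Part 3:
  I_R1 = (V_0 - V_1)/R1 = (5 - 2.273)/60 = 0.04545 A
  P_R1 = I_R1² × R1 = (0.04545)² × 60 = 0.124 W
Part 4:
  Power in each resistor, P = (ΔV)²/R:
    P_R1 = (5 - 2.273)²/60 = 0.124 W
    P_R2 = (2.273 - 0)²/50 = 0.1033 W
  P_total = P_R1 + P_R2 = 0.2273 W

Final answers:
1. V_1 = 2.273 V
2. I_R1 = 0.04545 A
3. P_R1 = 0.124 W
4. P_total = 0.2273 W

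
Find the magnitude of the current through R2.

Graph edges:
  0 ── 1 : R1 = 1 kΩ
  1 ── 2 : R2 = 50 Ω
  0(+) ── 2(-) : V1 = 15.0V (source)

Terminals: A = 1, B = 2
Nodal analysis, taking node 2 as the 0 V reference.
Source V1 fixes V_0 = 15 V.
KCL at each unknown node (sum of currents leaving = 0; resistances in Ω):
  Node 1: (V_1 - 15)/1000 + (V_1 - 0)/50 = 0
Collecting terms: 0.021 × V_1 = 0.015  =>  V_1 = 0.7143 V
I_R2 = (V_1 - V_2)/R2 = (0.7143 - 0)/50 = 0.01429 A
|I_R2| = 0.01429 A

Final answer: |I_R2| = 0.01429 A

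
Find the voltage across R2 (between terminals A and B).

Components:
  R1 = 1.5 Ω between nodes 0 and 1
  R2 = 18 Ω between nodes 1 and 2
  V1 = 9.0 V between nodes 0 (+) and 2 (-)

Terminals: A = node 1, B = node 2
R1 and R2 are in series across V1 (node 0 → node 1 → node 2), and the output A–B is taken across R2, so this is a voltage divider.
Series current: I = V1/(R1 + R2) = 9/(1.5 + 18) = 9/19.5 = 0.4615 A
V_R2 = I × R2 = V1 × R2/(R1 + R2) = 9 × 18/19.5 = 8.308 V

Final answer: 8.308 V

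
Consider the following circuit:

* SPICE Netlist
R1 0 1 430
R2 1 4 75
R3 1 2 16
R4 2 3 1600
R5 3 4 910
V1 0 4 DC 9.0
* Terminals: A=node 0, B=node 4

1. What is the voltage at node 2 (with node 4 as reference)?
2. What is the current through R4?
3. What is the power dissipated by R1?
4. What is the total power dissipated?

Nodal analysis, taking node 4 as the 0 V reference.
Source V1 fixes V_0 = 9 V.
KCL at each unknown node (sum of currents leaving = 0; resistances in Ω):
  Node 1: (V_1 - 9)/430 + (V_1 - 0)/75 + (V_1 - V_2)/16 = 0
  Node 2: (V_2 - V_1)/16 + (V_2 - V_3)/1600 = 0
  Node 3: (V_3 - V_2)/1600 + (V_3 - 0)/910 = 0
Collecting terms (coefficients in siemens):
  0.07816·V_1 - 0.0625·V_2 = 0.02093
  0.06313·V_2 - 0.0625·V_1 - 0.000625·V_3 = 0
  0.001724·V_3 - 0.000625·V_2 = 0
Solving these 3 simultaneous equations (Gaussian elimination) gives:
  V_1 = 1.304 V, V_2 = 1.295 V, V_3 = 0.4697 V
Part 1:
  Read off the nodal solution: V_2 = 1.295 V
Part 2:
  I_R4 = (V_2 - V_3)/R4 = (1.295 - 0.4697)/1600 = 0.0005161 A
  Magnitude: I_R4 = 0.0005161 A
Part 3:
  I_R1 = (V_0 - V_1)/R1 = (9 - 1.304)/430 = 0.0179 A
  P_R1 = I_R1² × R1 = (0.0179)² × 430 = 0.1378 W
Part 4:
  Power in each resistor, P = (ΔV)²/R:
    P_R1 = (9 - 1.304)²/430 = 0.1378 W
    P_R2 = (1.304 - 0)²/75 = 0.02266 W
    P_R3 = (1.304 - 1.295)²/16 = 0.000004262 W
    P_R4 = (1.295 - 0.4697)²/1600 = 0.0004262 W
    P_R5 = (0.4697 - 0)²/910 = 0.0002424 W
  P_total = P_R1 + P_R2 + P_R3 + P_R4 + P_R5 = 0.1611 W

Final answers:
1. V_2 = 1.295 V
2. I_R4 = 0.0005161 A
3. P_R1 = 0.1378 W
4. P_total = 0.1611 W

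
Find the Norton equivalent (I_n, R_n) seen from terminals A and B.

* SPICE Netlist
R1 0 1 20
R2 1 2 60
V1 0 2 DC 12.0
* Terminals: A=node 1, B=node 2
Find the Thévenin equivalent first; then I_n = V_th/R_th and R_n = R_th.
Step 1 — V_th is the open-circuit voltage V_A - V_B (nothing connected across the terminals).
Nodal analysis, taking node 2 as the 0 V reference.
Source V1 fixes V_0 = 12 V.
KCL at each unknown node (sum of currents leaving = 0; resistances in Ω):
  Node 1: (V_1 - 12)/20 + (V_1 - 0)/60 = 0
Collecting terms: 0.06667 × V_1 = 0.6  =>  V_1 = 9 V
V_th = V_1 - V_2 = 9 - 0 = 9 V
Step 2 — R_th: zero the source — replace V1 by a short circuit (node 2 merges into node 0) — and find the resistance seen between A (node 1) and B (node 0).
Reduce the network between node 1 (A) and node 0 (B) by series/parallel combination:
  Rp1 = R1 ‖ R2 (parallel, both between nodes 0 and 1) = 1/(1/20 + 1/60) = 15 Ω
R_th = 15 Ω
I_n = V_th/R_th = 9/15 = 0.6 A, and R_n = R_th = 15 Ω

Final answer: I_n = 0.6 A, R_n = 15 Ω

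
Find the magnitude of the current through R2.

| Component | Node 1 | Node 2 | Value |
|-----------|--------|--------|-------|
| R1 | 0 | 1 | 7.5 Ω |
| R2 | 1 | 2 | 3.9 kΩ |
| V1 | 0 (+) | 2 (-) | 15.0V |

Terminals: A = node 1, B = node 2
Nodal analysis, taking node 2 as the 0 V reference.
Source V1 fixes V_0 = 15 V.
KCL at each unknown node (sum of currents leaving = 0; resistances in Ω):
  Node 1: (V_1 - 15)/7.5 + (V_1 - 0)/3900 = 0
Collecting terms: 0.1336 × V_1 = 2  =>  V_1 = 14.97 V
I_R2 = (V_1 - V_2)/R2 = (14.97 - 0)/3900 = 0.003839 A
|I_R2| = 0.003839 A

Final answer: |I_R2| = 0.003839 A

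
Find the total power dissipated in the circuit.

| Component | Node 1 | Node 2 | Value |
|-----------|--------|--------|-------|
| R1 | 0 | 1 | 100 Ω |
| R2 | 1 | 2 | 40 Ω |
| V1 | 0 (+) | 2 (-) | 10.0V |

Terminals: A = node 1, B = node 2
Nodal analysis, taking node 2 as the 0 V reference.
Source V1 fixes V_0 = 10 V.
KCL at each unknown node (sum of currents leaving = 0; resistances in Ω):
  Node 1: (V_1 - 10)/100 + (V_1 - 0)/40 = 0
Collecting terms: 0.035 × V_1 = 0.1  =>  V_1 = 2.857 V
Power in each resistor, P = (ΔV)²/R:
  P_R1 = (10 - 2.857)²/100 = 0.5102 W
  P_R2 = (2.857 - 0)²/40 = 0.2041 W
P_total = P_R1 + P_R2 = 0.7143 W

Final answer: 0.7143 W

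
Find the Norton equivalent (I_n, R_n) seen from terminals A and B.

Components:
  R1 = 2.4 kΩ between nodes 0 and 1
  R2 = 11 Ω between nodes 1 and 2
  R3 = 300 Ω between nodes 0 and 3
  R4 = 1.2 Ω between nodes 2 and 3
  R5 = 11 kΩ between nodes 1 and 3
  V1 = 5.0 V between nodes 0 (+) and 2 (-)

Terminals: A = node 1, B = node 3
Find the Thévenin equivalent first; then I_n = V_th/R_th and R_n = R_th.
Step 1 — V_th is the open-circuit voltage V_A - V_B (nothing connected across the terminals).
Nodal analysis, taking node 2 as the 0 V reference.
Source V1 fixes V_0 = 5 V.
KCL at each unknown node (sum of currents leaving = 0; resistances in Ω):
  Node 1: (V_1 - 5)/2400 + (V_1 - 0)/11 + (V_1 - V_3)/11000 = 0
  Node 3: (V_3 - 5)/300 + (V_3 - 0)/1.2 + (V_3 - V_1)/11000 = 0
Collecting terms (coefficients in siemens):
  0.09142·V_1 - 0.00009091·V_3 = 0.002083
  0.8368·V_3 - 0.00009091·V_1 = 0.01667
Determinant D = (0.09142)(0.8368) - (-0.00009091)(-0.00009091) = 0.07649
V_1 = [(0.002083)(0.8368) - (-0.00009091)(0.01667)]/D = 0.02281 V
V_3 = [(0.09142)(0.01667) - (0.002083)(-0.00009091)]/D = 0.01992 V
V_th = V_1 - V_3 = 0.02281 - 0.01992 = 0.002889 V
Step 2 — R_th: zero the source — replace V1 by a short circuit (node 2 merges into node 0) — and find the resistance seen between A (node 1) and B (node 3).
Reduce the network between node 1 (A) and node 3 (B) by series/parallel combination:
  Rp1 = R1 ‖ R2 (parallel, both between nodes 0 and 1) = 1/(1/2400 + 1/11) = 10.95 Ω
  Rp2 = R3 ‖ R4 (parallel, both between nodes 0 and 3) = 1/(1/300 + 1/1.2) = 1.195 Ω
  Rs1 = Rp1 + Rp2 (series, joined only at node 0) = 10.95 + 1.195 = 12.15 Ω
  Rp3 = R5 ‖ Rs1 (parallel, both between nodes 1 and 3) = 1/(1/11000 + 1/12.15) = 12.13 Ω
R_th = 12.13 Ω
I_n = V_th/R_th = 0.002889/12.13 = 0.0002381 A, and R_n = R_th = 12.13 Ω

Final answer: I_n = 0.0002381 A, R_n = 12.13 Ω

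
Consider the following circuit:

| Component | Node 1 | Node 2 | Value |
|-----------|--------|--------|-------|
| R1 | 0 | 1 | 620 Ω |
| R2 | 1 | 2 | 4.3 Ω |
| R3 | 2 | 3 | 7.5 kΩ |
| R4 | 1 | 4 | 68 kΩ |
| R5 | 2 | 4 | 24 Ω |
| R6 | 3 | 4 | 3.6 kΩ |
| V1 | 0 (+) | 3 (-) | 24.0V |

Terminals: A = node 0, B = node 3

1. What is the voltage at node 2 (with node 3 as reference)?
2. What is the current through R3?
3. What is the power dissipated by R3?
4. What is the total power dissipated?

Nodal analysis, taking node 3 as the 0 V reference.
Source V1 fixes V_0 = 24 V.
KCL at each unknown node (sum of currents leaving = 0; resistances in Ω):
  Node 1: (V_1 - 24)/620 + (V_1 - V_2)/4.3 + (V_1 - V_4)/68000 = 0
  Node 2: (V_2 - V_1)/4.3 + (V_2 - 0)/7500 + (V_2 - V_4)/24 = 0
  Node 4: (V_4 - V_1)/68000 + (V_4 - V_2)/24 + (V_4 - 0)/3600 = 0
Collecting terms (coefficients in siemens):
  0.2342·V_1 - 0.2326·V_2 - 0.00001471·V_4 = 0.03871
  0.2744·V_2 - 0.2326·V_1 - 0.04167·V_4 = 0
  0.04196·V_4 - 0.00001471·V_1 - 0.04167·V_2 = 0
Solving these 3 simultaneous equations (Gaussian elimination) gives:
  V_1 = 19.15 V, V_2 = 19.12 V, V_4 = 18.99 V
Part 1:
  Read off the nodal solution: V_2 = 19.12 V
Part 2:
  I_R3 = (V_2 - V_3)/R3 = (19.12 - 0)/7500 = 0.002549 A
  Magnitude: I_R3 = 0.002549 A
Part 3:
  I_R3 = (V_2 - V_3)/R3 = (19.12 - 0)/7500 = 0.002549 A
  P_R3 = I_R3² × R3 = (0.002549)² × 7500 = 0.04872 W
Part 4:
  Power in each resistor, P = (ΔV)²/R:
    P_R1 = (24 - 19.15)²/620 = 0.03795 W
    P_R2 = (19.15 - 19.12)²/4.3 = 0.000263 W
    P_R3 = (19.12 - 0)²/7500 = 0.04872 W
    P_R4 = (19.15 - 18.99)²/68000 = 0.0000003773 W
    P_R5 = (19.12 - 18.99)²/24 = 0.0006672 W
    P_R6 = (0 - 18.99)²/3600 = 0.1002 W
  P_total = P_R1 + P_R2 + P_R3 + P_R4 + P_R5 + P_R6 = 0.1878 W

Final answers:
1. V_2 = 19.12 V
2. I_R3 = 0.002549 A
3. P_R3 = 0.04872 W
4. P_total = 0.1878 W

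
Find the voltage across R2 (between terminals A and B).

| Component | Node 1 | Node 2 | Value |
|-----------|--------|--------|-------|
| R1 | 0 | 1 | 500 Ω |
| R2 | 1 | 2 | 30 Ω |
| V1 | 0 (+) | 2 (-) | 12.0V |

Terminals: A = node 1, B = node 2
R1 and R2 are in series across V1 (node 0 → node 1 → node 2), and the output A–B is taken across R2, so this is a voltage divider.
Series current: I = V1/(R1 + R2) = 12/(500 + 30) = 12/530 = 0.02264 A
V_R2 = I × R2 = V1 × R2/(R1 + R2) = 12 × 30/530 = 0.6792 V

Final answer: 0.6792 V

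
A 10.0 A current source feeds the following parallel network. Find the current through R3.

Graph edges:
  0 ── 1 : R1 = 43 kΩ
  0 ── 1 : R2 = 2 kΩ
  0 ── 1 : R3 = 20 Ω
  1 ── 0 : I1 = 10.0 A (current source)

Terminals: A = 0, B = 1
All resistors sit directly between nodes 0 and 1, so they are in parallel and share one voltage V; the full source current 10 A splits among them.
1/R_par = 1/43000 + 1/2000 + 1/20 = 0.05052 S  =>  R_par = 19.79 Ω
V = I × R_par = 10 × 19.79 = 197.9 V
I_R3 = V/R3 = 197.9/20 = 9.896 A

Final answer: 9.896 A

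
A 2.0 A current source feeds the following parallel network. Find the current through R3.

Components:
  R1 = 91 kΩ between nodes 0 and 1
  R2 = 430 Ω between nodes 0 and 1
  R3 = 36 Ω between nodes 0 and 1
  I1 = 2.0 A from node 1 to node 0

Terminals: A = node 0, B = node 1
All resistors sit directly between nodes 0 and 1, so they are in parallel and share one voltage V; the full source current 2 A splits among them.
1/R_par = 1/91000 + 1/430 + 1/36 = 0.03011 S  =>  R_par = 33.21 Ω
V = I × R_par = 2 × 33.21 = 66.41 V
I_R3 = V/R3 = 66.41/36 = 1.845 A

Final answer: 1.845 A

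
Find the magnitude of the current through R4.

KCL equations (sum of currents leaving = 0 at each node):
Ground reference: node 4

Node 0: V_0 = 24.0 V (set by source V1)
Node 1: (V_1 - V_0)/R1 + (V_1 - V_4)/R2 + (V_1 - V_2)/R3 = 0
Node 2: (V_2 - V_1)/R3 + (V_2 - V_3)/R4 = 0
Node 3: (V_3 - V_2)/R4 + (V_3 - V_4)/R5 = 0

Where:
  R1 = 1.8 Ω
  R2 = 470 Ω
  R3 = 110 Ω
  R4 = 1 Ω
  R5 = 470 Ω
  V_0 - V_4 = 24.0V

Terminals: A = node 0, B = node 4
Nodal analysis, taking node 4 as the 0 V reference.
Source V1 fixes V_0 = 24 V.
KCL at each unknown node (sum of currents leaving = 0; resistances in Ω):
  Node 1: (V_1 - 24)/1.8 + (V_1 - 0)/470 + (V_1 - V_2)/110 = 0
  Node 2: (V_2 - V_1)/110 + (V_2 - V_3)/1 = 0
  Node 3: (V_3 - V_2)/1 + (V_3 - 0)/470 = 0
Collecting terms (coefficients in siemens):
  0.5668·V_1 - 0.009091·V_2 = 13.33
  1.009·V_2 - 0.009091·V_1 - 1·V_3 = 0
  1.002·V_3 - 1·V_2 = 0
Solving these 3 simultaneous equations (Gaussian elimination) gives:
  V_1 = 23.83 V, V_2 = 19.32 V, V_3 = 19.28 V
I_R4 = (V_2 - V_3)/R4 = (19.32 - 19.28)/1 = 0.04102 A
|I_R4| = 0.04102 A

Final answer: |I_R4| = 0.04102 A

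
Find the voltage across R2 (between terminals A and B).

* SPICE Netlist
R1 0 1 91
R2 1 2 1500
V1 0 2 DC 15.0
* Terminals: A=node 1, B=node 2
R1 and R2 are in series across V1 (node 0 → node 1 → node 2), and the output A–B is taken across R2, so this is a voltage divider.
Series current: I = V1/(R1 + R2) = 15/(91 + 1500) = 15/1591 = 0.009428 A
V_R2 = I × R2 = V1 × R2/(R1 + R2) = 15 × 1500/1591 = 14.14 V

Final answer: 14.14 V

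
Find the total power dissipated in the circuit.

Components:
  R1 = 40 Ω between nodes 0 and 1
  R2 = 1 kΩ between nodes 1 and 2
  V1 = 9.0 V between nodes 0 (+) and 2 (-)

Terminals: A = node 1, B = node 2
Nodal analysis, taking node 2 as the 0 V reference.
Source V1 fixes V_0 = 9 V.
KCL at each unknown node (sum of currents leaving = 0; resistances in Ω):
  Node 1: (V_1 - 9)/40 + (V_1 - 0)/1000 = 0
Collecting terms: 0.026 × V_1 = 0.225  =>  V_1 = 8.654 V
Power in each resistor, P = (ΔV)²/R:
  P_R1 = (9 - 8.654)²/40 = 0.002996 W
  P_R2 = (8.654 - 0)²/1000 = 0.07489 W
P_total = P_R1 + P_R2 = 0.07788 W

Final answer: 0.07788 W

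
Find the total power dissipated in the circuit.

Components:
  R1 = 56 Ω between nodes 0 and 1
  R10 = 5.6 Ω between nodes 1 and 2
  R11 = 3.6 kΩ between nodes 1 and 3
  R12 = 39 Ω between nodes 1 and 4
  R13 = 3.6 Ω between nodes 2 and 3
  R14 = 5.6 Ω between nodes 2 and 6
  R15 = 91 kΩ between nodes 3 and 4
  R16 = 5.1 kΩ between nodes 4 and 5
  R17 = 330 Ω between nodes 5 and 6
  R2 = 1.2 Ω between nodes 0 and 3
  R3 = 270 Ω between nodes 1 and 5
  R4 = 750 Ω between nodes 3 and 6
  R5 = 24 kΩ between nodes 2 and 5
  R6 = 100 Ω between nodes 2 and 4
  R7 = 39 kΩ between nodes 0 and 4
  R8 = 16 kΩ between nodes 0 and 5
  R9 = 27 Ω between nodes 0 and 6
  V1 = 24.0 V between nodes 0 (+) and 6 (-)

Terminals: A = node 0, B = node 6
Nodal analysis, taking node 6 as the 0 V reference.
Source V1 fixes V_0 = 24 V.
KCL at each unknown node (sum of currents leaving = 0; resistances in Ω):
  Node 1: (V_1 - 24)/56 + (V_1 - V_5)/270 + (V_1 - V_2)/5.6 + (V_1 - V_3)/3600 + (V_1 - V_4)/39 = 0
  Node 2: (V_2 - V_5)/24000 + (V_2 - V_4)/100 + (V_2 - V_1)/5.6 + (V_2 - V_3)/3.6 + (V_2 - 0)/5.6 = 0
  Node 3: (V_3 - 24)/1.2 + (V_3 - 0)/750 + (V_3 - V_1)/3600 + (V_3 - V_2)/3.6 + (V_3 - V_4)/91000 = 0
  Node 4: (V_4 - V_2)/100 + (V_4 - 24)/39000 + (V_4 - V_1)/39 + (V_4 - V_3)/91000 + (V_4 - V_5)/5100 = 0
  Node 5: (V_5 - V_1)/270 + (V_5 - V_2)/24000 + (V_5 - 24)/16000 + (V_5 - V_4)/5100 + (V_5 - 0)/330 = 0
Collecting terms (coefficients in siemens):
  0.2261·V_1 - 0.1786·V_2 - 0.0002778·V_3 - 0.02564·V_4 - 0.003704·V_5 = 0.4286
  0.645·V_2 - 0.1786·V_1 - 0.2778·V_3 - 0.01·V_4 - 0.00004167·V_5 = 0
  1.113·V_3 - 0.0002778·V_1 - 0.2778·V_2 - 0.00001099·V_4 = 20
  0.03587·V_4 - 0.02564·V_1 - 0.01·V_2 - 0.00001099·V_3 - 0.0001961·V_5 = 0.0006154
  0.007034·V_5 - 0.003704·V_1 - 0.00004167·V_2 - 0.0001961·V_4 = 0.0015
Solving these 5 simultaneous equations (Gaussian elimination) gives:
  V_1 = 14.14 V, V_2 = 13.3 V, V_3 = 21.3 V, V_4 = 13.88 V
  V_5 = 8.124 V
Power in each resistor, P = (ΔV)²/R:
  P_R1 = (24 - 14.14)²/56 = 1.736 W
  P_R2 = (24 - 21.3)²/1.2 = 6.082 W
  P_R3 = (14.14 - 8.124)²/270 = 0.134 W
  P_R4 = (21.3 - 0)²/750 = 0.6048 W
  P_R5 = (13.3 - 8.124)²/24000 = 0.001118 W
  P_R6 = (13.3 - 13.88)²/100 = 0.003353 W
  P_R7 = (24 - 13.88)²/39000 = 0.002625 W
  P_R8 = (24 - 8.124)²/16000 = 0.01575 W
  P_R9 = (24 - 0)²/27 = 21.33 W
  P_R10 = (14.14 - 13.3)²/5.6 = 0.1247 W
  P_R11 = (14.14 - 21.3)²/3600 = 0.01424 W
  P_R12 = (14.14 - 13.88)²/39 = 0.001688 W
  P_R13 = (13.3 - 21.3)²/3.6 = 17.76 W
  P_R14 = (13.3 - 0)²/5.6 = 31.6 W
  P_R15 = (21.3 - 13.88)²/91000 = 0.0006044 W
  P_R16 = (13.88 - 8.124)²/5100 = 0.006503 W
  P_R17 = (8.124 - 0)²/330 = 0.2 W
P_total = P_R1 + P_R2 + P_R3 + P_R4 + P_R5 + P_R6 + P_R7 + P_R8 + P_R9 + P_R10 + P_R11 + P_R12 + P_R13 + P_R14 + P_R15 + P_R16 + P_R17 = 79.62 W

Final answer: 79.62 W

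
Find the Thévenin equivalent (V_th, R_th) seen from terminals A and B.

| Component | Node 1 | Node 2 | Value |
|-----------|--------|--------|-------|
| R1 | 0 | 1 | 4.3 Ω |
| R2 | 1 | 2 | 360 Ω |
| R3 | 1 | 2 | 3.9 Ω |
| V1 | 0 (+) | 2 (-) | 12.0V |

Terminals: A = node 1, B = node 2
Step 1 — V_th is the open-circuit voltage V_A - V_B (nothing connected across the terminals).
Nodal analysis, taking node 2 as the 0 V reference.
Source V1 fixes V_0 = 12 V.
KCL at each unknown node (sum of currents leaving = 0; resistances in Ω):
  Node 1: (V_1 - 12)/4.3 + (V_1 - 0)/360 + (V_1 - 0)/3.9 = 0
Collecting terms: 0.4917 × V_1 = 2.791  =>  V_1 = 5.675 V
V_th = V_1 - V_2 = 5.675 - 0 = 5.675 V
Step 2 — R_th: zero the source — replace V1 by a short circuit (node 2 merges into node 0) — and find the resistance seen between A (node 1) and B (node 0).
Reduce the network between node 1 (A) and node 0 (B) by series/parallel combination:
  Rp1 = R1 ‖ R2 ‖ R3 (parallel, all between nodes 0 and 1) = 1/(1/4.3 + 1/360 + 1/3.9) = 2.034 Ω
R_th = 2.034 Ω

Final answer: V_th = 5.675 V, R_th = 2.034 Ω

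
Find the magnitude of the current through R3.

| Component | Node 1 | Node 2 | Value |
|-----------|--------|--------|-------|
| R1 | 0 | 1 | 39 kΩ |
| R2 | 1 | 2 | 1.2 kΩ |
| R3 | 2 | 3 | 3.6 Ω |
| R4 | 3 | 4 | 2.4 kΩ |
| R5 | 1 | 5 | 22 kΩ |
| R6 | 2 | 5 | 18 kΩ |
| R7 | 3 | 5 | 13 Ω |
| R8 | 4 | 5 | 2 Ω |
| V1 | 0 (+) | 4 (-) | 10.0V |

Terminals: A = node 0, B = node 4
Nodal analysis, taking node 4 as the 0 V reference.
Source V1 fixes V_0 = 10 V.
KCL at each unknown node (sum of currents leaving = 0; resistances in Ω):
  Node 1: (V_1 - 10)/39000 + (V_1 - V_2)/1200 + (V_1 - V_5)/22000 = 0
  Node 2: (V_2 - V_1)/1200 + (V_2 - V_3)/3.6 + (V_2 - V_5)/18000 = 0
  Node 3: (V_3 - V_2)/3.6 + (V_3 - 0)/2400 + (V_3 - V_5)/13 = 0
  Node 5: (V_5 - V_1)/22000 + (V_5 - V_2)/18000 + (V_5 - V_3)/13 + (V_5 - 0)/2 = 0
Collecting terms (coefficients in siemens):
  0.0009044·V_1 - 0.0008333·V_2 - 0.00004545·V_5 = 0.0002564
  0.2787·V_2 - 0.0008333·V_1 - 0.2778·V_3 - 0.00005556·V_5 = 0
  0.3551·V_3 - 0.2778·V_2 - 0.07692·V_5 = 0
  0.577·V_5 - 0.00004545·V_1 - 0.00005556·V_2 - 0.07692·V_3 = 0
Solving these 4 simultaneous equations (Gaussian elimination) gives:
  V_1 = 0.2876 V, V_2 = 0.00439 V, V_3 = 0.003541 V, V_5 = 0.0004951 V
I_R3 = (V_2 - V_3)/R3 = (0.00439 - 0.003541)/3.6 = 0.0002358 A
|I_R3| = 0.0002358 A

Final answer: |I_R3| = 0.0002358 A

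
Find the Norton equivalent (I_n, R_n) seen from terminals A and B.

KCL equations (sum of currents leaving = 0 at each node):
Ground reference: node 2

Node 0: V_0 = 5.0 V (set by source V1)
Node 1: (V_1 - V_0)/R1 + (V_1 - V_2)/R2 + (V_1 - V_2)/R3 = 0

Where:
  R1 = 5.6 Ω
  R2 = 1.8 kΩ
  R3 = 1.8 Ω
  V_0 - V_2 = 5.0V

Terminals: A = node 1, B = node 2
Find the Thévenin equivalent first; then I_n = V_th/R_th and R_n = R_th.
Step 1 — V_th is the open-circuit voltage V_A - V_B (nothing connected across the terminals).
Nodal analysis, taking node 2 as the 0 V reference.
Source V1 fixes V_0 = 5 V.
KCL at each unknown node (sum of currents leaving = 0; resistances in Ω):
  Node 1: (V_1 - 5)/5.6 + (V_1 - 0)/1800 + (V_1 - 0)/1.8 = 0
Collecting terms: 0.7347 × V_1 = 0.8929  =>  V_1 = 1.215 V
V_th = V_1 - V_2 = 1.215 - 0 = 1.215 V
Step 2 — R_th: zero the source — replace V1 by a short circuit (node 2 merges into node 0) — and find the resistance seen between A (node 1) and B (node 0).
Reduce the network between node 1 (A) and node 0 (B) by series/parallel combination:
  Rp1 = R1 ‖ R2 ‖ R3 (parallel, all between nodes 0 and 1) = 1/(1/5.6 + 1/1800 + 1/1.8) = 1.361 Ω
R_th = 1.361 Ω
I_n = V_th/R_th = 1.215/1.361 = 0.8929 A, and R_n = R_th = 1.361 Ω

Final answer: I_n = 0.8929 A, R_n = 1.361 Ω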